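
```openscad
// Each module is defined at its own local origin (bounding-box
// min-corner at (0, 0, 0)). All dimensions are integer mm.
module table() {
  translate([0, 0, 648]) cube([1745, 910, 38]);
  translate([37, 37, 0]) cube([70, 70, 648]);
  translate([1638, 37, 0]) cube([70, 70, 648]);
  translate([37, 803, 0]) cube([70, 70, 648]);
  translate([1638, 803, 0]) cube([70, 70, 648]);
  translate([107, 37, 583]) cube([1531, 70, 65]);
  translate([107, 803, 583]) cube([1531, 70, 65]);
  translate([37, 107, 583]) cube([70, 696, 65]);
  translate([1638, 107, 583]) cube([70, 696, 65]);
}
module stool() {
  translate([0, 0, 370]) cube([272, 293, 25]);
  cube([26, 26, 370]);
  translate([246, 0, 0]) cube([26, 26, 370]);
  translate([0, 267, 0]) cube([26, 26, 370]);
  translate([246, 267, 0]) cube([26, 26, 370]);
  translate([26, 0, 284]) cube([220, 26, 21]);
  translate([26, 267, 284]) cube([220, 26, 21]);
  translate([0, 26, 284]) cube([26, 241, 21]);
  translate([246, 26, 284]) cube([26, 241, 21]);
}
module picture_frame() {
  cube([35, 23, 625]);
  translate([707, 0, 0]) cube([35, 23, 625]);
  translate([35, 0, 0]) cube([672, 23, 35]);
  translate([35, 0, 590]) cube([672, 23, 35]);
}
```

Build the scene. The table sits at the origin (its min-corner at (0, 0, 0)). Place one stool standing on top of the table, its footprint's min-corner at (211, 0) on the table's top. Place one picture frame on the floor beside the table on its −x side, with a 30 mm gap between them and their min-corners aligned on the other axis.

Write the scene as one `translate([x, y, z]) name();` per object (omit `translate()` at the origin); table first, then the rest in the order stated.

table();
translate([211, 0, 686]) stool();
translate([-772, 0, 0]) picture_frame();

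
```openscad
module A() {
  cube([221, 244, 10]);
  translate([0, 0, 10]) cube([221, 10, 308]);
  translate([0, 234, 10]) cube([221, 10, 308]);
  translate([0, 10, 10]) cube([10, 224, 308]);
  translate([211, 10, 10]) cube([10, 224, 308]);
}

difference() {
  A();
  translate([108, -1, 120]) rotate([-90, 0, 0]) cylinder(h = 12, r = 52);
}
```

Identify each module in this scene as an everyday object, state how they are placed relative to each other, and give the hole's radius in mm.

A is an open box. The open box has a circular hole through its front wall. The hole's radius is 52 mm.

The subtracted cylinder has r = 52 mm.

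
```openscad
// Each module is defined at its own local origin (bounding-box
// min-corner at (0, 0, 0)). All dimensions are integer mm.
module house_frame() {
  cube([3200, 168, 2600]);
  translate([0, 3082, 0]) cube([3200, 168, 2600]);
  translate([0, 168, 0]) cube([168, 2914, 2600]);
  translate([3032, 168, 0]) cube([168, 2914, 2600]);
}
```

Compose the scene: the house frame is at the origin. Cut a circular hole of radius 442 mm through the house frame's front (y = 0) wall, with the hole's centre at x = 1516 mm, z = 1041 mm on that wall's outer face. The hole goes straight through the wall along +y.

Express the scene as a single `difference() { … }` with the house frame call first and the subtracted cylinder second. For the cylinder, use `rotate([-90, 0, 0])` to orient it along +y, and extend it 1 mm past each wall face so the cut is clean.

difference() {
  house_frame();
  translate([1516, -1, 1041]) rotate([-90, 0, 0]) cylinder(h = 170, r = 442);
}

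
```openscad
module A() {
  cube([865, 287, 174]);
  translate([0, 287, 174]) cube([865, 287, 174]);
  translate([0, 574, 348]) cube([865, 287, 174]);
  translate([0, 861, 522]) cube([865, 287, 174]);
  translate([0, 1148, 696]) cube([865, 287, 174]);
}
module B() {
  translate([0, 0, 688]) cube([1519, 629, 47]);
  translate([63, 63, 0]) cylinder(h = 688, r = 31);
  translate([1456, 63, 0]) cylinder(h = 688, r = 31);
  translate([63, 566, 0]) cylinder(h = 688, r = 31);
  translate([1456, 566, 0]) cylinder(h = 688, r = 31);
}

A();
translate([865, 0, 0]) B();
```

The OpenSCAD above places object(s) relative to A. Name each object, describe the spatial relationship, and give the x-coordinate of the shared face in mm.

A is a staircase. B is a table. The table is against the staircase's +x side, with their −y faces flush. The x-coordinate of the shared face is 865 mm.

The staircase's +x face and the table's −x face are both at x = 865 mm.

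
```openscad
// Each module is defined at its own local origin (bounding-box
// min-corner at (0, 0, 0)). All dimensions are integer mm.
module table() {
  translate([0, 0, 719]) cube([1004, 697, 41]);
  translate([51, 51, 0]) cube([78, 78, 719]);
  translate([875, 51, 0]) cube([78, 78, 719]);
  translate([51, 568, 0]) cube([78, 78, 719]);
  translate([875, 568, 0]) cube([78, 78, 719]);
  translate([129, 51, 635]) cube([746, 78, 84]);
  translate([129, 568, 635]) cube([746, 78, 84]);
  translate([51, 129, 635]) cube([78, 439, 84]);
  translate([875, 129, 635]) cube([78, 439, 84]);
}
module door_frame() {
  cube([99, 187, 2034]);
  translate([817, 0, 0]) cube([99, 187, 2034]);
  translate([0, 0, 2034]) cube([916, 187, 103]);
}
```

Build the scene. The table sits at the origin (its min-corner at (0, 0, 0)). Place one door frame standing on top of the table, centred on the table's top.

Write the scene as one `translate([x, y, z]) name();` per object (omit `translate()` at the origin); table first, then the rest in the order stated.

table();
translate([44, 255, 760]) door_frame();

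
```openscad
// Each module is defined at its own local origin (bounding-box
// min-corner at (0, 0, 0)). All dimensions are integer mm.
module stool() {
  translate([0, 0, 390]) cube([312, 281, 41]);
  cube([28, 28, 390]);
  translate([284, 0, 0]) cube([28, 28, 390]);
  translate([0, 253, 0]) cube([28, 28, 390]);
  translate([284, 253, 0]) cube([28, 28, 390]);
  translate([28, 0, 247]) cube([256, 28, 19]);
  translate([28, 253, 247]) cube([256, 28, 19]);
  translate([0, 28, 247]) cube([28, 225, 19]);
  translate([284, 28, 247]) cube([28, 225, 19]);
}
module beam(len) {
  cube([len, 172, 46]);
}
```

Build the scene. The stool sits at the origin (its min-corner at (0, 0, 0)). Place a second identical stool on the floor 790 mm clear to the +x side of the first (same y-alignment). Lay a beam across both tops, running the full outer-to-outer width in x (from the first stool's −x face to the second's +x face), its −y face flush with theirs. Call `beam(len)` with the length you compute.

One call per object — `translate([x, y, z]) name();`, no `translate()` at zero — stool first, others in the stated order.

stool();
translate([1102, 0, 0]) stool();
translate([0, 0, 431]) beam(1414);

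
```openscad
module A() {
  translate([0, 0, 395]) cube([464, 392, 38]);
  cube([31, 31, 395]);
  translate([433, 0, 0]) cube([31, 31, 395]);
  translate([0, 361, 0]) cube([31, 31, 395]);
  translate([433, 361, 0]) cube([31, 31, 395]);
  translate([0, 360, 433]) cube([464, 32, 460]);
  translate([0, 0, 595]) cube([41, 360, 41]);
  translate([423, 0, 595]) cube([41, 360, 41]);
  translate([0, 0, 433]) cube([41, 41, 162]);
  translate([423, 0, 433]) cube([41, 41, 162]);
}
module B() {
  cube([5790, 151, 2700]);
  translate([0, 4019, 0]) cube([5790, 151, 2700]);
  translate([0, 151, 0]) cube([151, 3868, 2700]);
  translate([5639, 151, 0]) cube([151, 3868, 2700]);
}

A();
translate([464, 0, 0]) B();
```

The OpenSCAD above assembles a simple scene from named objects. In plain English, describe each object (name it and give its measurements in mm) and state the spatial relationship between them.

A is a chair. The seat is a 464×392×38 mm slab with its top at z = 433 mm, on four 31×31 mm corner legs (flush with the seat edges, standing on z = 0). A flat backrest 32 mm thick, 460 mm tall, spans the full seat width and rises from the seat top along its +y edge, rear face flush with the rear of the seat. Two armrests of 41×41 mm section run along each side from the seat's front edge to the front of the backrest, top faces 203 mm above the seat top and outer faces flush with the seat's x-edges; a 41×41 mm post under the front of each armrest stands on the seat at the front corner.

B is the wall frame of a small rectangular building: four walls, each 2700 mm tall and 151 mm thick, enclosing a footprint 5790 mm (x) by 4170 mm (y) outside-to-outside, with no floor or roof. The front and back walls (the −y and +y sides) span the full width; the two side walls fit between them.

The house frame is against the chair's +x side, with their −y faces flush.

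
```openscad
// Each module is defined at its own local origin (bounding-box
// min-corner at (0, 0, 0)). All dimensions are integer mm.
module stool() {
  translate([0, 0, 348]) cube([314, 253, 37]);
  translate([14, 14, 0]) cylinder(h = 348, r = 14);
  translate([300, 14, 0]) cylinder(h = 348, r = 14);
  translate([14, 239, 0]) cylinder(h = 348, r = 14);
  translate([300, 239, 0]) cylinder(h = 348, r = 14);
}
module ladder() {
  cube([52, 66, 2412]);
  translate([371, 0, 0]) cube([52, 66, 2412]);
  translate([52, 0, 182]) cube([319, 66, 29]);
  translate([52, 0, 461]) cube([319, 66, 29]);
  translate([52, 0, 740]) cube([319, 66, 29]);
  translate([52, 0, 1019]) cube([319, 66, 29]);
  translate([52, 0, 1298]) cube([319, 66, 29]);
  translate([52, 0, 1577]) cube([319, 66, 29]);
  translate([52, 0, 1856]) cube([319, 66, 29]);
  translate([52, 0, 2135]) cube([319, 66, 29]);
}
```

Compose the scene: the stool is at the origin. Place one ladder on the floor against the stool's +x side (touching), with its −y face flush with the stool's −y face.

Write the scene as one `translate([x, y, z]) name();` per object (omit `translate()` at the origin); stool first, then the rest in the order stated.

stool();
translate([314, 0, 0]) ladder();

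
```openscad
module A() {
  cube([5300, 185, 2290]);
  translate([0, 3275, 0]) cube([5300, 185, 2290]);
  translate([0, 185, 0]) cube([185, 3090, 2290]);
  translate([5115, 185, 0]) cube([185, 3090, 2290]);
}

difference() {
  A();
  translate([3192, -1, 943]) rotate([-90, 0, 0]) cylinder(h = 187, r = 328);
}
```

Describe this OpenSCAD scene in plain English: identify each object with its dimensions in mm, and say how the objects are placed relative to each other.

A is the wall frame of a small rectangular building: four walls, each 2290 mm tall and 185 mm thick, enclosing a footprint 5300 mm (x) by 3460 mm (y) outside-to-outside, with no floor or roof. The front and back walls (the −y and +y sides) span the full width; the two side walls fit between them.

The house frame has a circular hole of radius 328 mm through its front wall, centred at (x = 3192, z = 943).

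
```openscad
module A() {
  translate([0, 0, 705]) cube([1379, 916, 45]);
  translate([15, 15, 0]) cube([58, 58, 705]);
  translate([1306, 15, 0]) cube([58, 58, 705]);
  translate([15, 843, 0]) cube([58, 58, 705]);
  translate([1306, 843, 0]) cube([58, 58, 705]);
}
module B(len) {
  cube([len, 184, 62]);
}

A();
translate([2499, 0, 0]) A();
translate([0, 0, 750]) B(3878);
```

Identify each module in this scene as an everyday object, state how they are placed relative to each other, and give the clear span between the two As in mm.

A is a table. B is a beam. A beam spans the tops of two tables. The clear span between the two tables is 1120 mm.

Second table starts at x = 2499; first ends at x = 1379; clear span = 2499 − 1379 = 1120 mm.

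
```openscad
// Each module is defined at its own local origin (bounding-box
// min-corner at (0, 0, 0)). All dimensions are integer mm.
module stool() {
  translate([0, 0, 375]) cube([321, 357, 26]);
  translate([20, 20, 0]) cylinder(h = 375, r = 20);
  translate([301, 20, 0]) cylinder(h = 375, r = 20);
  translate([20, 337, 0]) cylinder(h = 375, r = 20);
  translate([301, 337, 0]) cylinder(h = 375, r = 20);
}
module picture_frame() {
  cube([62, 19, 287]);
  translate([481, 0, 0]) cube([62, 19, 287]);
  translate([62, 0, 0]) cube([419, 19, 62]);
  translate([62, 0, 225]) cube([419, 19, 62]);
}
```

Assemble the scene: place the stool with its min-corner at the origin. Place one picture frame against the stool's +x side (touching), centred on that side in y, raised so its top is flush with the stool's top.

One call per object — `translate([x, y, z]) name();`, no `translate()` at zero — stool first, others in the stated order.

stool();
translate([321, 169, 114]) picture_frame();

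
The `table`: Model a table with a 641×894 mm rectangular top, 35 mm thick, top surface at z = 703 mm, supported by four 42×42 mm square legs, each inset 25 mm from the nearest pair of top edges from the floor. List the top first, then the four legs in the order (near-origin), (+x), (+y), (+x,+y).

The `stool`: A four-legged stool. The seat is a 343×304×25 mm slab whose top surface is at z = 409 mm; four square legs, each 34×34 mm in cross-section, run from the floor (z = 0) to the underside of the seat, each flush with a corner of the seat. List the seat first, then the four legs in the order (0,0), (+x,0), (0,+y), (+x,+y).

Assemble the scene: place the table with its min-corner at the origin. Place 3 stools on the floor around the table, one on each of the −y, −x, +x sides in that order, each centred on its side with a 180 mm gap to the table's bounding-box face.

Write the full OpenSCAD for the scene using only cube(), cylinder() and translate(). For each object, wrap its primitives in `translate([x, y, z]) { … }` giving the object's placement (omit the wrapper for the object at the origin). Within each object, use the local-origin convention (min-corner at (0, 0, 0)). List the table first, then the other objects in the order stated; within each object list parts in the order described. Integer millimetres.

translate([0, 0, 668]) cube([641, 894, 35]);
translate([25, 25, 0]) cube([42, 42, 668]);
translate([574, 25, 0]) cube([42, 42, 668]);
translate([25, 827, 0]) cube([42, 42, 668]);
translate([574, 827, 0]) cube([42, 42, 668]);
translate([149, -484, 0]) {
  translate([0, 0, 384]) cube([343, 304, 25]);
  cube([34, 34, 384]);
  translate([309, 0, 0]) cube([34, 34, 384]);
  translate([0, 270, 0]) cube([34, 34, 384]);
  translate([309, 270, 0]) cube([34, 34, 384]);
}
translate([-523, 295, 0]) {
  translate([0, 0, 384]) cube([343, 304, 25]);
  cube([34, 34, 384]);
  translate([309, 0, 0]) cube([34, 34, 384]);
  translate([0, 270, 0]) cube([34, 34, 384]);
  translate([309, 270, 0]) cube([34, 34, 384]);
}
translate([821, 295, 0]) {
  translate([0, 0, 384]) cube([343, 304, 25]);
  cube([34, 34, 384]);
  translate([309, 0, 0]) cube([34, 34, 384]);
  translate([0, 270, 0]) cube([34, 34, 384]);
  translate([309, 270, 0]) cube([34, 34, 384]);
}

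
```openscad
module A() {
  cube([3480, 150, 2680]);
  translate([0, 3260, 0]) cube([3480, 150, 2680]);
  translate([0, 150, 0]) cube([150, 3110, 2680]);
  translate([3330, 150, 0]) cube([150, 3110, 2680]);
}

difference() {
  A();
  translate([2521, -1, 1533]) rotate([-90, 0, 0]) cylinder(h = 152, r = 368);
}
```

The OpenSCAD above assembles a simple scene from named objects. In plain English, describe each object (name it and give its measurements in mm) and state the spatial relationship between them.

A is a box-shaped house frame (walls only): outside footprint 3480×3410 mm, wall height 2680 mm, wall thickness 150 mm. The two y-facing walls run the full x-width; the two x-facing walls fit between the inner faces of the y-facing walls.

The house frame has a circular hole of radius 368 mm through its front wall, centred at (x = 2521, z = 1533).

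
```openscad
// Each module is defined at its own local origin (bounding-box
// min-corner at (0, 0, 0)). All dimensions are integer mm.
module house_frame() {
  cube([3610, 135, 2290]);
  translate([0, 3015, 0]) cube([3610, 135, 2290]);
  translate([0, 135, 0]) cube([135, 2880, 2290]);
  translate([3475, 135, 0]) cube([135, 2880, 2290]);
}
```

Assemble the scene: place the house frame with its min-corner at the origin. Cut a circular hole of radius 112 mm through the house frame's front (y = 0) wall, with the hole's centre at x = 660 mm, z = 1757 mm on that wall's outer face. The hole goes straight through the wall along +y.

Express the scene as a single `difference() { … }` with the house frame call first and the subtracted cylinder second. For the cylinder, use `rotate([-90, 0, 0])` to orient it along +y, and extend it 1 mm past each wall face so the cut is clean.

difference() {
  house_frame();
  translate([660, -1, 1757]) rotate([-90, 0, 0]) cylinder(h = 137, r = 112);
}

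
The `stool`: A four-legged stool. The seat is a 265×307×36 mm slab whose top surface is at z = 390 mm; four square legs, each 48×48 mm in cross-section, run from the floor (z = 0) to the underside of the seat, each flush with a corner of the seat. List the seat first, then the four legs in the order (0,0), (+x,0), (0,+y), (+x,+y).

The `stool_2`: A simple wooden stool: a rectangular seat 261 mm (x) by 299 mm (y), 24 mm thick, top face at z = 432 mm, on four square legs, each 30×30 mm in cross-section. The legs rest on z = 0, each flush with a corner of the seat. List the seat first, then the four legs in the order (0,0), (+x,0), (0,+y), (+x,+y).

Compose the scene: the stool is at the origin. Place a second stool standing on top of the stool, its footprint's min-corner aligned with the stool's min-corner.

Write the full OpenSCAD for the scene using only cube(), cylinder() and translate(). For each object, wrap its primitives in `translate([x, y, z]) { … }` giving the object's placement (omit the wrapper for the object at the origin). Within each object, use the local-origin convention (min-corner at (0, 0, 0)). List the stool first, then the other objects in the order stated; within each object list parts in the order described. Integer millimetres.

translate([0, 0, 354]) cube([265, 307, 36]);
cube([48, 48, 354]);
translate([217, 0, 0]) cube([48, 48, 354]);
translate([0, 259, 0]) cube([48, 48, 354]);
translate([217, 259, 0]) cube([48, 48, 354]);
translate([0, 0, 390]) {
  translate([0, 0, 408]) cube([261, 299, 24]);
  cube([30, 30, 408]);
  translate([231, 0, 0]) cube([30, 30, 408]);
  translate([0, 269, 0]) cube([30, 30, 408]);
  translate([231, 269, 0]) cube([30, 30, 408]);
}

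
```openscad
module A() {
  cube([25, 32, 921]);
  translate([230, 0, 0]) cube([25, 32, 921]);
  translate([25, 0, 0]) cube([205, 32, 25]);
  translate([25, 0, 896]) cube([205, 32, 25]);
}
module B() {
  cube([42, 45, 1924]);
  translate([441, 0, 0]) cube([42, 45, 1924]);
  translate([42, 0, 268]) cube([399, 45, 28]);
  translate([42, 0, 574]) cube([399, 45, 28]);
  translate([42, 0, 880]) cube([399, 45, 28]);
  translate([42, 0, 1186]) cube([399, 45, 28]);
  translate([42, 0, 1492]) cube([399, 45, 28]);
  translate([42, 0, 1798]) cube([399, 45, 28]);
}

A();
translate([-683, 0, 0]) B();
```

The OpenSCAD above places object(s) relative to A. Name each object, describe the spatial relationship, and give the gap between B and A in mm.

A is a picture frame. B is a ladder. The ladder is on the floor beside the picture frame on its −x side. The gap between the ladder and the picture frame is 200 mm.

The ladder's nearest face is 200 mm from the picture frame's −x face.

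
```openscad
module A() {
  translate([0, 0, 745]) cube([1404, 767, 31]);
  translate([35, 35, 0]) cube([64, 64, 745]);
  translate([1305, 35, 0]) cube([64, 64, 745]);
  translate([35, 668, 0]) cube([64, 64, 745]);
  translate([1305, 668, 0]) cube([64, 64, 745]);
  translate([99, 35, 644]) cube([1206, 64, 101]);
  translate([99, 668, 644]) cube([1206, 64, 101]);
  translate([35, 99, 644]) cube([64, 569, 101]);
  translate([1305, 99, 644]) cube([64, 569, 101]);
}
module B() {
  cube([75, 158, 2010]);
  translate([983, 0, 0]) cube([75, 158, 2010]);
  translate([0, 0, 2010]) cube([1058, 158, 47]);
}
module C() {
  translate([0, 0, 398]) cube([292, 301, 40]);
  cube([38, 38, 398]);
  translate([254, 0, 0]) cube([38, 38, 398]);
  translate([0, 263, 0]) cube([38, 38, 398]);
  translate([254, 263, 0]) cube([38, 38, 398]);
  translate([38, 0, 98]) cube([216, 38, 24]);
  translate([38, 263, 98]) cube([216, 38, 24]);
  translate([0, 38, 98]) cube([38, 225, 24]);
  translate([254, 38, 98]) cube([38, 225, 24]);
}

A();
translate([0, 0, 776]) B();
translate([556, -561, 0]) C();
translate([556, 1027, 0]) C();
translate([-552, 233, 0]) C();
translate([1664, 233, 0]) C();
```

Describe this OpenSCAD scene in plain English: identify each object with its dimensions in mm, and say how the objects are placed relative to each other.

A is a table: top 1404 mm (x) × 767 mm (y), 31 mm thick, upper face at z = 776 mm, on four 64×64 mm square legs, each inset 35 mm from the nearest pair of top edges, running from z = 0 to the bottom of the top. Four apron rails, 64 mm thick and 101 mm tall, run between adjacent legs with their top edges flush with the underside of the top and their outer faces flush with the legs' outer faces.

B is a rectangular door frame: two vertical jambs of 75×158 mm section, 2010 mm tall, with a clear opening 908 mm wide between their inner faces. A header 47 mm tall and 158 mm deep lies on top of the jambs and spans the full outside width.

C is a four-legged stool. The seat is a 292×301×40 mm slab whose top surface is at z = 438 mm; four square legs, each 38×38 mm in cross-section, run from the floor (z = 0) to the underside of the seat, each flush with a corner of the seat. Four stretchers, 38 mm wide and 24 mm tall, connect adjacent legs with their undersides at z = 98 mm, each running between the inner faces of the legs it joins and aligned with the legs' outer faces on the other axis.

The door frame is on top of the table. Four stools sit around the table at the −y, +y, −x, +x sides.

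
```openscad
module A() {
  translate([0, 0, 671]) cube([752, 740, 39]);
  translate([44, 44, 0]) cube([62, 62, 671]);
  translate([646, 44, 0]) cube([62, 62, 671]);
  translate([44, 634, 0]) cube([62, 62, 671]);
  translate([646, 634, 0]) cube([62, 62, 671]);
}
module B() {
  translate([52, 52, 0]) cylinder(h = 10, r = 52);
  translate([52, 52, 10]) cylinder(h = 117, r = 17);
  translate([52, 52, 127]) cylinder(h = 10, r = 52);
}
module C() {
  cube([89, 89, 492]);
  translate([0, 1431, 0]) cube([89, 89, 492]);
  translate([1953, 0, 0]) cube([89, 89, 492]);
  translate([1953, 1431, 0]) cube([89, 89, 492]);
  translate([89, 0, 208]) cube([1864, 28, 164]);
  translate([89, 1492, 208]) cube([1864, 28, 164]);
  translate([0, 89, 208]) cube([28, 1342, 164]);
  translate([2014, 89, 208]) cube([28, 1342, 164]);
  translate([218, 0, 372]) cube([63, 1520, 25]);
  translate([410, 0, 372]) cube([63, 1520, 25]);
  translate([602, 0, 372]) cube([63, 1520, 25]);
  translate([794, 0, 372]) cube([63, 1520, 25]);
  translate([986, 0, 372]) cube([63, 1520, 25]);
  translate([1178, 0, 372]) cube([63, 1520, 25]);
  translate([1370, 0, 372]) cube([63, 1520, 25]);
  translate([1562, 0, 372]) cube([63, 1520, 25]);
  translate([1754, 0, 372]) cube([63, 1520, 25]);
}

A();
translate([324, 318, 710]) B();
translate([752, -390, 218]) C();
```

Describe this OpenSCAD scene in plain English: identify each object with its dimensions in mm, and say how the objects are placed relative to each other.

A is a table: top 752 mm (x) × 740 mm (y), 39 mm thick, upper face at z = 710 mm, on four 62×62 mm square legs, each inset 44 mm from the nearest pair of top edges, running from z = 0 to the bottom of the top.

B is a spool: two coaxial disc flanges of radius 52 mm and thickness 10 mm, joined by a core cylinder of radius 17 mm and height 117 mm. The lower flange rests on z = 0 and the three cylinders share a vertical axis.

C is a bed frame 2042 mm long (x) by 1520 mm wide (y). Four 89×89 mm corner posts, 492 mm tall, at the corners of the footprint. Four rails of 28 mm thickness and 164 mm height run between adjacent posts with their undersides at z = 208 mm, their outer faces flush with the outside of the frame (the two x-running rails run between the posts' inner faces; the two y-running rails run between the posts' inner faces). 9 slats, each 63 mm wide (x) and 25 mm thick, lie across the top of the two x-running rails, running the full 1520 mm width of the frame in y; the slats are evenly spaced along x between the inner faces of the end posts with equal gaps (rounded down to the nearest mm) at the −x end and between each pair — any rounding remainder accumulates at the +x end.

The spool is on top of the table, centred. The bed frame is beside the table with their tops flush at z = 710.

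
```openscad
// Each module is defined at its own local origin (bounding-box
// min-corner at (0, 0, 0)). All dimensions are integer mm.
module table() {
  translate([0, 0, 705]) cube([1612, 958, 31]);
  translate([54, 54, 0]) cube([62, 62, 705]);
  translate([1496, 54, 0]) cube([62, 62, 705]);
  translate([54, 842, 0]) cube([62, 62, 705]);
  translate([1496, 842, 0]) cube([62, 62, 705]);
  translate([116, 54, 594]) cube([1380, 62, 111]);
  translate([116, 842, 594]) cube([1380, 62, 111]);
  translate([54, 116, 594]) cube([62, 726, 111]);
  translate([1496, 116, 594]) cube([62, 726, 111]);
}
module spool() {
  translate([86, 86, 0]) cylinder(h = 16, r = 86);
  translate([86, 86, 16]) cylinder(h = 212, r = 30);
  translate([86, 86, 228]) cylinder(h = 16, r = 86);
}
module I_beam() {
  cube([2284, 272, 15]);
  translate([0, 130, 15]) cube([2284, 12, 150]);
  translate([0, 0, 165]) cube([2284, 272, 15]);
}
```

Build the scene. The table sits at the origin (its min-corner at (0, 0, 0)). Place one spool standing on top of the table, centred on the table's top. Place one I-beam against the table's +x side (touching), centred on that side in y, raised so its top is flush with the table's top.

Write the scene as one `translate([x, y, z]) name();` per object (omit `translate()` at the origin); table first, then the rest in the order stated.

table();
translate([720, 393, 736]) spool();
translate([1612, 343, 556]) I_beam();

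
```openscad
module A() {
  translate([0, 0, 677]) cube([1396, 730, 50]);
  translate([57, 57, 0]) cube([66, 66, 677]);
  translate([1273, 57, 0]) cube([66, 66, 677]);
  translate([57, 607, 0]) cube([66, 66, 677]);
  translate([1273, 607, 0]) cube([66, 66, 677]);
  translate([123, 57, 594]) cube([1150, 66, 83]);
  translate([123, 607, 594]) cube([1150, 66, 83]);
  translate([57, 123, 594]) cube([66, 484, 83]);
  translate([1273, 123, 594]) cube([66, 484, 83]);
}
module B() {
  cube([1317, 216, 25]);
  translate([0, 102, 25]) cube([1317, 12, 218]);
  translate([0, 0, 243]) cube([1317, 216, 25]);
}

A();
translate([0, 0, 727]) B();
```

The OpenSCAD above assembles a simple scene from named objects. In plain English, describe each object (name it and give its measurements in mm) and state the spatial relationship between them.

A is a table: top 1396 mm (x) × 730 mm (y), 50 mm thick, upper face at z = 727 mm, on four 66×66 mm square legs, each inset 57 mm from the nearest pair of top edges, running from z = 0 to the bottom of the top. Four apron rails, 66 mm thick and 83 mm tall, run between adjacent legs with their top edges flush with the underside of the top and their outer faces flush with the legs' outer faces.

B is an I-beam lying along x, 1317 mm long. Overall section height 268 mm. Two flanges 216 mm wide (y) and 25 mm thick, one on the floor and one at the top; a web 12 mm thick runs between them, centred on the flange width.

The I-beam is on top of the table.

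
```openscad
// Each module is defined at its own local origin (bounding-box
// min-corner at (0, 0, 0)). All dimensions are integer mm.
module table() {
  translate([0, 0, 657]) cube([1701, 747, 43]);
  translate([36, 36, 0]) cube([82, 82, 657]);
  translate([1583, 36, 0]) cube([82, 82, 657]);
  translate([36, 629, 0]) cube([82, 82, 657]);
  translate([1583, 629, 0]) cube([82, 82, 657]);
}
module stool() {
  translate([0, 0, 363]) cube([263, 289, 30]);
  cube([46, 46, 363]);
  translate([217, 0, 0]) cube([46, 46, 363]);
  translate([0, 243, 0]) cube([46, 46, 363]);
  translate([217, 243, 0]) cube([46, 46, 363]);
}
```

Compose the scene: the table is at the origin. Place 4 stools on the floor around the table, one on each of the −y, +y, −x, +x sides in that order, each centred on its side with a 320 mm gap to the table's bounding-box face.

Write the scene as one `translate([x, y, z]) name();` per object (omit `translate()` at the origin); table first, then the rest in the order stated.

table();
translate([719, -609, 0]) stool();
translate([719, 1067, 0]) stool();
translate([-583, 229, 0]) stool();
translate([2021, 229, 0]) stool();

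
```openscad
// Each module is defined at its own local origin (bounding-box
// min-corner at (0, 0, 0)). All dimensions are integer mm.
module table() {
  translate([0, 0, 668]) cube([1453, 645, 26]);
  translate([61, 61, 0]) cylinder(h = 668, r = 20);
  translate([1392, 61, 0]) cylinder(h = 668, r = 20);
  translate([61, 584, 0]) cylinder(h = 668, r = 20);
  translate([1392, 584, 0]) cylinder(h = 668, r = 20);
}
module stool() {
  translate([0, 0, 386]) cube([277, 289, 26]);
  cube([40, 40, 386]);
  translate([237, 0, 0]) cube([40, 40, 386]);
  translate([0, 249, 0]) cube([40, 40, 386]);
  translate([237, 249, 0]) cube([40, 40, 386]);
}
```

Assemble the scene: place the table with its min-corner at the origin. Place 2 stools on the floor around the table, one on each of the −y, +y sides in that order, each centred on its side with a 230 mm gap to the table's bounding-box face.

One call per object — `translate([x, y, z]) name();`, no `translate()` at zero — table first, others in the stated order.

table();
translate([588, -519, 0]) stool();
translate([588, 875, 0]) stool();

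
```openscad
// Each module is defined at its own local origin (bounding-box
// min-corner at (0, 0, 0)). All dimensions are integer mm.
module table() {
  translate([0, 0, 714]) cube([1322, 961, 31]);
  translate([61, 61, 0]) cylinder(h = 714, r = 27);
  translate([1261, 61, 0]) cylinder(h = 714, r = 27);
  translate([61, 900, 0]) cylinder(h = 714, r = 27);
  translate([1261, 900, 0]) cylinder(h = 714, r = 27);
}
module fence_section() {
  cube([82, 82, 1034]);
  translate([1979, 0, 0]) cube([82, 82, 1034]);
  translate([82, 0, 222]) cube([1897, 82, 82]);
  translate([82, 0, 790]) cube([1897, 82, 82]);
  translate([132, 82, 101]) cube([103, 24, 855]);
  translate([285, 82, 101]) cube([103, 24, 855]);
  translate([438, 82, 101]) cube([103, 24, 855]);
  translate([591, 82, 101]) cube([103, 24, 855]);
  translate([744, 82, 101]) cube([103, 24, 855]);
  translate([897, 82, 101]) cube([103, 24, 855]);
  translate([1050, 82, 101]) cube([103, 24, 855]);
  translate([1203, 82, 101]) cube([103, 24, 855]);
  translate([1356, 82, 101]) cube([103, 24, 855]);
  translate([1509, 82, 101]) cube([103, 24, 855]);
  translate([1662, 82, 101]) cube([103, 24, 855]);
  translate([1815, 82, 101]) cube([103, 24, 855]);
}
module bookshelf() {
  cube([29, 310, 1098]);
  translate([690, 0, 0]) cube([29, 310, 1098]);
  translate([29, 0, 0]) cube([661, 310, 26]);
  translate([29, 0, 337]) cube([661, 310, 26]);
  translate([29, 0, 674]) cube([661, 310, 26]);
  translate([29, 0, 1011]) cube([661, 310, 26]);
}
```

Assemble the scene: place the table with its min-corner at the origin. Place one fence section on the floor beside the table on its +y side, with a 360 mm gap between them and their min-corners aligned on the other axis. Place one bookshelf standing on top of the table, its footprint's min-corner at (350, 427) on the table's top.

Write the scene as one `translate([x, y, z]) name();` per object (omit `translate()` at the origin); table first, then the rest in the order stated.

table();
translate([0, 1321, 0]) fence_section();
translate([350, 427, 745]) bookshelf();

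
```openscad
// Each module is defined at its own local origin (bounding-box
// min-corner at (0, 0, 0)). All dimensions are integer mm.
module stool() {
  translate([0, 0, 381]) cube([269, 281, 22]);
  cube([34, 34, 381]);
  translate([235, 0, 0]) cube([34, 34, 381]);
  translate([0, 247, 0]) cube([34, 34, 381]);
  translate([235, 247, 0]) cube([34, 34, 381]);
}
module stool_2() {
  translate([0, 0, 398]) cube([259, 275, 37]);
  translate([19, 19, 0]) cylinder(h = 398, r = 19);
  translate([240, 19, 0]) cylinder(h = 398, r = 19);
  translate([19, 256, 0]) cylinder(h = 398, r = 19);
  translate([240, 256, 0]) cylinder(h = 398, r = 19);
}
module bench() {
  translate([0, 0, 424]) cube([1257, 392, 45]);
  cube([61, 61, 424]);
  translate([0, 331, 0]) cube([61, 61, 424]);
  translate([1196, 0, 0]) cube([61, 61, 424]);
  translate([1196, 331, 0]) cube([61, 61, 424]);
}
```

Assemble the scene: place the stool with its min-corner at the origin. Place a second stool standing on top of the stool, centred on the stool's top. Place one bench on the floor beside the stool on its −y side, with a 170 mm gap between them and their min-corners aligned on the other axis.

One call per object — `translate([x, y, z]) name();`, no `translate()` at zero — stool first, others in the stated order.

stool();
translate([5, 3, 403]) stool_2();
translate([0, -562, 0]) bench();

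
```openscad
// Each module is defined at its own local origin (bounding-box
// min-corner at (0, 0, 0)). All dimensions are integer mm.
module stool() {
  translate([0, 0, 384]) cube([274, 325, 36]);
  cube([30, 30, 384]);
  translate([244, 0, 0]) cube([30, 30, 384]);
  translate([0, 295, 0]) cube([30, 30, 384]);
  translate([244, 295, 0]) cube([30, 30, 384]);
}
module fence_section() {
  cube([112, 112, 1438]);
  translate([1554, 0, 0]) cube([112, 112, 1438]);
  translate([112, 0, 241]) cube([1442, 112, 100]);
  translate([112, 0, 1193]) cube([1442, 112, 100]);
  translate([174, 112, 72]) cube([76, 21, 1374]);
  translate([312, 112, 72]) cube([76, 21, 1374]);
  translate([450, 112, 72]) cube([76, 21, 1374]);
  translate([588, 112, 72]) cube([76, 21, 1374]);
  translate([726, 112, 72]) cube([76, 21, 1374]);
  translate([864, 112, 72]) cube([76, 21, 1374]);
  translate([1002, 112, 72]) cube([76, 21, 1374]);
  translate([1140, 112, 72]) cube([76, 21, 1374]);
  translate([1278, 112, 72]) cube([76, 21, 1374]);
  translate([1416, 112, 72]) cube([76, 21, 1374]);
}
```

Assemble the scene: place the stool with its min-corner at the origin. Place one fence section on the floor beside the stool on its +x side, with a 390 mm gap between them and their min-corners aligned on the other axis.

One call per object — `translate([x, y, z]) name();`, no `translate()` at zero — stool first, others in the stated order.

stool();
translate([664, 0, 0]) fence_section();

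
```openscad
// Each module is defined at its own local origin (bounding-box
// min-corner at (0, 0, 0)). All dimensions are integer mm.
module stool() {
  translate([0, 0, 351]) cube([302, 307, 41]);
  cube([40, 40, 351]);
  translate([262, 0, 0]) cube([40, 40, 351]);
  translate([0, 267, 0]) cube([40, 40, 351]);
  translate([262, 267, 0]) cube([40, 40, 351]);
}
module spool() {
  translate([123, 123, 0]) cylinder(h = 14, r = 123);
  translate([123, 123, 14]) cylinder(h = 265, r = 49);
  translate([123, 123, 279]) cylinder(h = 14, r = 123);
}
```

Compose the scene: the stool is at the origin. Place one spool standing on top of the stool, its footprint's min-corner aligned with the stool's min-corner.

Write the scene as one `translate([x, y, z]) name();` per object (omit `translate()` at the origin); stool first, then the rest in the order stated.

stool();
translate([0, 0, 392]) spool();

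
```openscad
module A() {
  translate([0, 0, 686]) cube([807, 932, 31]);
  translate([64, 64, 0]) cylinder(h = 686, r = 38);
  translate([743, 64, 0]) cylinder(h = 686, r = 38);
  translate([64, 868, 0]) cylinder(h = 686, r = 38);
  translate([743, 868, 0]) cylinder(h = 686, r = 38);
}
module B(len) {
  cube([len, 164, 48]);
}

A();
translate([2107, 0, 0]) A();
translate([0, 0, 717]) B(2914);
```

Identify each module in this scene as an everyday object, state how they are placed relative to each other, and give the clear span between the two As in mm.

A is a table. B is a beam. A beam spans the tops of two tables. The clear span between the two tables is 1300 mm.

Second table starts at x = 2107; first ends at x = 807; clear span = 2107 − 807 = 1300 mm.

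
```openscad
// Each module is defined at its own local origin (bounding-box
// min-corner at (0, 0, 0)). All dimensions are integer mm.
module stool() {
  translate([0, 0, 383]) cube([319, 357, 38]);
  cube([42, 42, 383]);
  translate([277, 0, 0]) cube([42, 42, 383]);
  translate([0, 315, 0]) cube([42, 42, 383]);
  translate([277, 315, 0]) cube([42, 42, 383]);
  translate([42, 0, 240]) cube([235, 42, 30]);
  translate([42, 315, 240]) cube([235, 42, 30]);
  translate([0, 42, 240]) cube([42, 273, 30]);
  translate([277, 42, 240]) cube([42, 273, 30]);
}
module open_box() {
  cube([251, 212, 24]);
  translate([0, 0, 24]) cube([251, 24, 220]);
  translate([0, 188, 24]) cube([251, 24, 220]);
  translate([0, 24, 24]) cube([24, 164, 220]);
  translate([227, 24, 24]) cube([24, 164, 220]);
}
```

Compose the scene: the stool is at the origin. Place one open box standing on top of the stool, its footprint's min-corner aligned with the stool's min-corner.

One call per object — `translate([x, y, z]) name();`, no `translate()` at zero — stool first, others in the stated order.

stool();
translate([0, 0, 421]) open_box();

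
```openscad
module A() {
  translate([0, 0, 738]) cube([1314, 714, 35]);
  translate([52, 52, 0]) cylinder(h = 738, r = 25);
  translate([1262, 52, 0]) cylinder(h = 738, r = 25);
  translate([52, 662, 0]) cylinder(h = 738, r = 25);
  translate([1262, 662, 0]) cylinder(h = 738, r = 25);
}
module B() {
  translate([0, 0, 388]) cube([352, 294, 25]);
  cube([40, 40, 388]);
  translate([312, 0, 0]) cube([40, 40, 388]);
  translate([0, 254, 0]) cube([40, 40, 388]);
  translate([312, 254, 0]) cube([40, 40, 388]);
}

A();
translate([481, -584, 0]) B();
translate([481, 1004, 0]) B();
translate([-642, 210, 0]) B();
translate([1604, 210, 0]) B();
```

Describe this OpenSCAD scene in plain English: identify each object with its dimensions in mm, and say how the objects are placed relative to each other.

A is a table with a 1314×714 mm rectangular top, 35 mm thick, top surface at z = 773 mm, supported by four round legs of 50 mm diameter, each leg's bounding box inset 27 mm from the nearest pair of top edges, running from the floor.

B is a four-legged stool. The seat is a 352×294×25 mm slab whose top surface is at z = 413 mm; four square legs, each 40×40 mm in cross-section, run from the floor (z = 0) to the underside of the seat, each flush with a corner of the seat.

Four stools sit around the table at the −y, +y, −x, +x sides.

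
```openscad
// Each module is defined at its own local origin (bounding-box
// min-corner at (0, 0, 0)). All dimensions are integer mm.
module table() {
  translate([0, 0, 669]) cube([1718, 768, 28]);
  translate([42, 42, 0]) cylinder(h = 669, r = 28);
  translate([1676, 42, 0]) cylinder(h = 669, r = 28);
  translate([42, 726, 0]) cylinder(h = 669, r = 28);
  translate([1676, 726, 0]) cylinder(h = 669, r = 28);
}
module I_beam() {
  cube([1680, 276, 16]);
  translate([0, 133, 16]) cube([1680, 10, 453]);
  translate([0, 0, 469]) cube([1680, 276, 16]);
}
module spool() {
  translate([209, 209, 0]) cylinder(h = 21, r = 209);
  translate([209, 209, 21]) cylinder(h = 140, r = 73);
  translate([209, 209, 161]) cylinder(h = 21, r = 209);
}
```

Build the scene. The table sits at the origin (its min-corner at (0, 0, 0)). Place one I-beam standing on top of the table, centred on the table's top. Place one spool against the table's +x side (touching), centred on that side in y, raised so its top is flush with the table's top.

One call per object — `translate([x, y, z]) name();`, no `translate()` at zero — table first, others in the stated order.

table();
translate([19, 246, 697]) I_beam();
translate([1718, 175, 515]) spool();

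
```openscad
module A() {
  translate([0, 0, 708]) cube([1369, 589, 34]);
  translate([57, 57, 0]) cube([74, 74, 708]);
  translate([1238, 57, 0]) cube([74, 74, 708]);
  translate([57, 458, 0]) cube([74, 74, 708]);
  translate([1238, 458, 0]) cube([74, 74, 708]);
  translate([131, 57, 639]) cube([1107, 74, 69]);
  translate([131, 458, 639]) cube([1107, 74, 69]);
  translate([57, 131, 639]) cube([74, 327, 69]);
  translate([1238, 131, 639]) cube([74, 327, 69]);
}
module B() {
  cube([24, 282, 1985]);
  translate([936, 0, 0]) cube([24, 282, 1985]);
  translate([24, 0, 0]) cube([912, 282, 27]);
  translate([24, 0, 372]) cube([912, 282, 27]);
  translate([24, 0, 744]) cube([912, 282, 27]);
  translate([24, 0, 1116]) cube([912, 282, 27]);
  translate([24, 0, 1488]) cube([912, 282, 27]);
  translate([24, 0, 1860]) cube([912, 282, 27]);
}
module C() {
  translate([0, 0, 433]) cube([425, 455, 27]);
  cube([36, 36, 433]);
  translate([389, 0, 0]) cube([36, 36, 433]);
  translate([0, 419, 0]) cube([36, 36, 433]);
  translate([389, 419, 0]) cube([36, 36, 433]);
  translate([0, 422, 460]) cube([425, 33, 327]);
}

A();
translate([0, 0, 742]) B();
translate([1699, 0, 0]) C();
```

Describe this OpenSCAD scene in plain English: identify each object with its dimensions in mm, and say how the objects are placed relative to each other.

A is a table with a 1369×589 mm rectangular top, 34 mm thick, top surface at z = 742 mm, supported by four 74×74 mm square legs, each inset 57 mm from the nearest pair of top edges, running from the floor. Four apron rails, 74 mm thick and 69 mm tall, run between adjacent legs with their top edges flush with the underside of the top and their outer faces flush with the legs' outer faces.

B is an open bookshelf. Two side panels, each 24 mm thick, 282 mm deep and 1985 mm tall, stand 960 mm apart (outside-to-outside). Between them sit 6 shelves, each 27 mm thick and 282 mm deep, spanning the full gap between the sides. The bottom shelf rests on the floor (its underside at z = 0) and the clear gap between one shelf's top and the next shelf's underside is 345 mm.

C is a chair. The seat is a 425×455×27 mm slab with its top at z = 460 mm, on four 36×36 mm corner legs (flush with the seat edges, standing on z = 0). A flat backrest 33 mm thick, 327 mm tall, spans the full seat width and rises from the seat top along its +y edge, rear face flush with the rear of the seat.

The bookshelf is on top of the table. The chair is on the floor beside the table on its +x side.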